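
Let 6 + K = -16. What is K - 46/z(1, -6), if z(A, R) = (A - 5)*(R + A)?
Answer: -243/10 ≈ -24.300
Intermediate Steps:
z(A, R) = (-5 + A)*(A + R)
K = -22 (K = -6 - 16 = -22)
K - 46/z(1, -6) = -22 - 46/(1**2 - 5*1 - 5*(-6) + 1*(-6)) = -22 - 46/(1 - 5 + 30 - 6) = -22 - 46/20 = -22 + (1/20)*(-46) = -22 - 23/10 = -243/10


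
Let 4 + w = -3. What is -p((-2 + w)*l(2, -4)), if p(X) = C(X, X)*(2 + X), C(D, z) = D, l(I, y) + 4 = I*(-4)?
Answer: -11880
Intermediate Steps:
l(I, y) = -4 - 4*I (l(I, y) = -4 + I*(-4) = -4 - 4*I)
w = -7 (w = -4 - 3 = -7)
p(X) = X*(2 + X)
-p((-2 + w)*l(2, -4)) = -(-2 - 7)*(-4 - 4*2)*(2 + (-2 - 7)*(-4 - 4*2)) = -(-9*(-4 - 8))*(2 - 9*(-4 - 8)) = -(-9*(-12))*(2 - 9*(-12)) = -108*(2 + 108) = -108*110 = -1*11880 = -11880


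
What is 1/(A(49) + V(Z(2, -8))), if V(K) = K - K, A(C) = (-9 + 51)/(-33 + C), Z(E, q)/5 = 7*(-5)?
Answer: 8/21 ≈ 0.38095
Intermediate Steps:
Z(E, q) = -175 (Z(E, q) = 5*(7*(-5)) = 5*(-35) = -175)
A(C) = 42/(-33 + C)
V(K) = 0
1/(A(49) + V(Z(2, -8))) = 1/(42/(-33 + 49) + 0) = 1/(42/16 + 0) = 1/(42*(1/16) + 0) = 1/(21/8 + 0) = 1/(21/8) = 8/21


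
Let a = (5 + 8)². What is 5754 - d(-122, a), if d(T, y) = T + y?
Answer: 5707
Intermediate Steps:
a = 169 (a = 13² = 169)
5754 - d(-122, a) = 5754 - (-122 + 169) = 5754 - 1*47 = 5754 - 47 = 5707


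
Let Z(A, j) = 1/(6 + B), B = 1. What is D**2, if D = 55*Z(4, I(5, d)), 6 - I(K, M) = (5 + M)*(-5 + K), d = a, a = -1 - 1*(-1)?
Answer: 3025/49 ≈ 61.735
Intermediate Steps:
a = 0 (a = -1 + 1 = 0)
d = 0
I(K, M) = 6 - (-5 + K)*(5 + M) (I(K, M) = 6 - (5 + M)*(-5 + K) = 6 - (-5 + K)*(5 + M))
Z(A, j) = 1/7 (Z(A, j) = 1/(6 + 1) = 1/7)
D = 55/7 (D = 55*(1/7) = 55/7 ≈ 7.8571)
D**2 = (55/7)**2 = 3025/49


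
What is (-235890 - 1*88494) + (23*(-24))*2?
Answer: -325488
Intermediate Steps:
(-235890 - 1*88494) + (23*(-24))*2 = (-235890 - 88494) - 552*2 = -324384 - 1104 = -325488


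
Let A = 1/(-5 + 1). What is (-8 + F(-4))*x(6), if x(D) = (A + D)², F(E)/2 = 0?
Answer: -529/2 ≈ -264.50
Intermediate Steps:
A = -¼ (A = 1/(-4) = -¼ ≈ -0.25000)
F(E) = 0 (F(E) = 2*0 = 0)
x(D) = (-¼ + D)²
(-8 + F(-4))*x(6) = (-8 + 0)*((-1 + 4*6)²/16) = -(-1 + 24)²/2 = -23²/2 = -529/2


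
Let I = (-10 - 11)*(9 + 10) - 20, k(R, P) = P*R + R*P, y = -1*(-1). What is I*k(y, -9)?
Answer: 7542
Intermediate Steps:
y = 1
k(R, P) = 2*P*R (k(R, P) = P*R + P*R = 2*P*R)
I = -419 (I = -21*19 - 20 = -399 - 20 = -419)
I*k(y, -9) = -838*(-9) = -419*(-18) = 7542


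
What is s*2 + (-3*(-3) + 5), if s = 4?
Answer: 22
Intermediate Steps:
s*2 + (-3*(-3) + 5) = 4*2 + (-3*(-3) + 5) = 8 + (9 + 5) = 8 + 14 = 22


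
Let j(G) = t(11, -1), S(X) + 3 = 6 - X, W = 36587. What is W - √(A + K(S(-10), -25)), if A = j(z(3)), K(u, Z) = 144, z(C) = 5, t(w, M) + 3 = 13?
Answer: 36587 - √154 ≈ 36575.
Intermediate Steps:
t(w, M) = 10 (t(w, M) = -3 + 13 = 10)
S(X) = 3 - X (S(X) = -3 + (6 - X) = 3 - X)
j(G) = 10
A = 10
W - √(A + K(S(-10), -25)) = 36587 - √(10 + 144) = 36587 - √154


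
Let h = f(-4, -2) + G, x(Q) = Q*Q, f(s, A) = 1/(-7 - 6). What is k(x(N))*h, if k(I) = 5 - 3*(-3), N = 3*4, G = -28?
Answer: -5110/13 ≈ -393.08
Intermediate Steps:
f(s, A) = -1/13 (f(s, A) = 1/(-13) = -1/13)
N = 12
x(Q) = Q²
k(I) = 14 (k(I) = 5 + 9 = 14)
h = -365/13 (h = -1/13 - 28 = -365/13 ≈ -28.077)
k(x(N))*h = 14*(-365/13) = -5110/13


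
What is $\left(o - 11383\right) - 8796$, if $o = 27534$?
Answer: $7355$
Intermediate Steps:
$\left(o - 11383\right) - 8796 = \left(27534 - 11383\right) - 8796 = 16151 - 8796 = 7355$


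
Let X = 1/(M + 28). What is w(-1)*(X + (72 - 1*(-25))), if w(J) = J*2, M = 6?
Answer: -3299/17 ≈ -194.06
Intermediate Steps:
w(J) = 2*J
X = 1/34 (X = 1/(6 + 28) = 1/34 ≈ 0.029412)
w(-1)*(X + (72 - 1*(-25))) = (2*(-1))*(1/34 + (72 - 1*(-25))) = -2*(1/34 + (72 + 25)) = -2*(1/34 + 97) = -2*3299/34 = -3299/17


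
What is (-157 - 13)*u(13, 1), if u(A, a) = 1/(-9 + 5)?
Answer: 85/2 ≈ 42.500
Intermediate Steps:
u(A, a) = -¼ (u(A, a) = 1/(-4) = -¼)
(-157 - 13)*u(13, 1) = (-157 - 13)*(-¼) = -170*(-¼) = 85/2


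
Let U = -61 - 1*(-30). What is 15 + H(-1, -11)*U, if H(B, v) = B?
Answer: 46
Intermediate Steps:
U = -31 (U = -61 + 30 = -31)
15 + H(-1, -11)*U = 15 - 1*(-31) = 15 + 31 = 46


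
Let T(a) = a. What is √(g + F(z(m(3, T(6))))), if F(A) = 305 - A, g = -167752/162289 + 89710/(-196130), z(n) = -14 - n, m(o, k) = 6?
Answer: √3277574015537574889510/3182974157 ≈ 17.986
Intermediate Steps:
g = -4746014595/3182974157 (g = -167752*1/162289 + 89710*(-1/196130) = -167752/162289 - 8971/19613 = -4746014595/3182974157 ≈ -1.4911)
√(g + F(z(m(3, T(6))))) = √(-4746014595/3182974157 + (305 - (-14 - 1*6))) = √(-4746014595/3182974157 + (305 - (-14 - 6))) = √(-4746014595/3182974157 + (305 - 1*(-20))) = √(-4746014595/3182974157 + (305 + 20)) = √(-4746014595/3182974157 + 325) = √(1029720586430/3182974157) = √3277574015537574889510/3182974157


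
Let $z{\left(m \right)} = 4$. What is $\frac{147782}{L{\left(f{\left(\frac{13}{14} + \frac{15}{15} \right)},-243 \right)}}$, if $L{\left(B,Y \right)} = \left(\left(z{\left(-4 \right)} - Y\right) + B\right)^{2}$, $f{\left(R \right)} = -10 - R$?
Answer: $\frac{28965272}{10830681} \approx 2.6744$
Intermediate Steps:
$L{\left(B,Y \right)} = \left(4 + B - Y\right)^{2}$ ($L{\left(B,Y \right)} = \left(\left(4 - Y\right) + B\right)^{2} = \left(4 + B - Y\right)^{2}$)
$\frac{147782}{L{\left(f{\left(\frac{13}{14} + \frac{15}{15} \right)},-243 \right)}} = \frac{147782}{\left(4 - \left(10 + 1 + \frac{13}{14}\right) - -243\right)^{2}} = \frac{147782}{\left(4 - \left(10 + 1 + \frac{13}{14}\right) + 243\right)^{2}} = \frac{147782}{\left(4 - \frac{167}{14} + 243\right)^{2}} = \frac{147782}{\left(\frac{3291}{14}\right)^{2}} = \frac{147782}{\frac{10830681}{196}} = 147782 \cdot \frac{196}{10830681} = \frac{28965272}{10830681}$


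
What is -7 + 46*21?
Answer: 959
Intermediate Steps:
-7 + 46*21 = -7 + 966 = 959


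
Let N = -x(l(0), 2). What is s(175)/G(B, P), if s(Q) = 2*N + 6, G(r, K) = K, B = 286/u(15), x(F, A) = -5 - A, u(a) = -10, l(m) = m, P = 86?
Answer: 10/43 ≈ 0.23256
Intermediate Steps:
B = -143/5 (B = 286/(-10) = 286*(-1/10) = -143/5 ≈ -28.600)
N = 7 (N = -(-5 - 1*2) = -(-5 - 2) = -1*(-7) = 7)
s(Q) = 20 (s(Q) = 2*7 + 6 = 14 + 6 = 20)
s(175)/G(B, P) = 20/86 = 20*(1/86) = 10/43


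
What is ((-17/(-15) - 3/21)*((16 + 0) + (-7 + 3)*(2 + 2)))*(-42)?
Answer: 0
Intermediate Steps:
((-17/(-15) - 3/21)*((16 + 0) + (-7 + 3)*(2 + 2)))*(-42) = ((-17*(-1/15) - 3*1/21)*(16 - 4*4))*(-42) = ((17/15 - 1/7)*(16 - 16))*(-42) = ((104/105)*0)*(-42) = 0*(-42) = 0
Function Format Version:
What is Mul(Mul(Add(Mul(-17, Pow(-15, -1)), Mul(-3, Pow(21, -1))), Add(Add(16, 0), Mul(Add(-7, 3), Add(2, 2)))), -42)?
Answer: 0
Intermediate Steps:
Mul(Mul(Add(Mul(-17, Pow(-15, -1)), Mul(-3, Pow(21, -1))), Add(Add(16, 0), Mul(Add(-7, 3), Add(2, 2)))), -42) = Mul(Mul(Add(Mul(-17, Rational(-1, 15)), Mul(-3, Rational(1, 21))), Add(16, Mul(-4, 4))), -42) = Mul(Mul(Add(Rational(17, 15), Rational(-1, 7)), Add(16, -16)), -42) = Mul(Mul(Rational(104, 105), 0), -42) = Mul(0, -42) = 0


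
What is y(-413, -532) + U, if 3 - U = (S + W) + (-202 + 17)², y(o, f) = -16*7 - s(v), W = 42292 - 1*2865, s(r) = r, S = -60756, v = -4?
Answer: -13001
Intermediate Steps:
W = 39427 (W = 42292 - 2865 = 39427)
y(o, f) = -108 (y(o, f) = -16*7 - 1*(-4) = -112 + 4 = -108)
U = -12893 (U = 3 - ((-60756 + 39427) + (-202 + 17)²) = 3 - (-21329 + (-185)²) = 3 - (-21329 + 34225) = 3 - 1*12896 = 3 - 12896 = -12893)
y(-413, -532) + U = -108 - 12893 = -13001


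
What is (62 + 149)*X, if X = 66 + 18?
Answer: 17724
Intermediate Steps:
X = 84
(62 + 149)*X = (62 + 149)*84 = 211*84 = 17724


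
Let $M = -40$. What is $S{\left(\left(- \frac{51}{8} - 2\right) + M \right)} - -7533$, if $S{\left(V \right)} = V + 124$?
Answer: $\frac{60869}{8} \approx 7608.6$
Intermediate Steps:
$S{\left(V \right)} = 124 + V$
$S{\left(\left(- \frac{51}{8} - 2\right) + M \right)} - -7533 = \left(124 - \left(42 + \frac{51}{8}\right)\right) - -7533 = \left(124 - \frac{387}{8}\right) + 7533 = \frac{605}{8} + 7533 = \frac{60869}{8}$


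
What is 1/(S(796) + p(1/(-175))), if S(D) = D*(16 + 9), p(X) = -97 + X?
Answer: 175/3465524 ≈ 5.0497e-5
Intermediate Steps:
S(D) = 25*D (S(D) = D*25 = 25*D)
1/(S(796) + p(1/(-175))) = 1/(25*796 + (-97 + 1/(-175))) = 1/(19900 + (-97 - 1/175)) = 1/(19900 - 16976/175) = 1/(3465524/175) = 175/3465524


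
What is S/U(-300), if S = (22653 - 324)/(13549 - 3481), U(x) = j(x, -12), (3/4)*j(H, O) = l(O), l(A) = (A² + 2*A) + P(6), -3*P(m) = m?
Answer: 22329/1584032 ≈ 0.014096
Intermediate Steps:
P(m) = -m/3
l(A) = -2 + A² + 2*A (l(A) = (A² + 2*A) - ⅓*6 = (A² + 2*A) - 2 = -2 + A² + 2*A)
j(H, O) = -8/3 + 4*O²/3 + 8*O/3 (j(H, O) = 4*(-2 + O² + 2*O)/3 = -8/3 + 4*O²/3 + 8*O/3)
U(x) = 472/3 (U(x) = -8/3 + (4/3)*(-12)² + (8/3)*(-12) = -8/3 + (4/3)*144 - 32 = -8/3 + 192 - 32 = 472/3)
S = 7443/3356 (S = 22329/10068 = 22329*(1/10068) = 7443/3356 ≈ 2.2178)
S/U(-300) = 7443/(3356*(472/3)) = (7443/3356)*(3/472) = 22329/1584032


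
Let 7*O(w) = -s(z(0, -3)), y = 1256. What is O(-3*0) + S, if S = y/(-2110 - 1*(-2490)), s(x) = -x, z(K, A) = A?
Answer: 1913/665 ≈ 2.8767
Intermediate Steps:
O(w) = -3/7 (O(w) = (-(-1)*(-3))/7 = (-1*3)/7 = (⅐)*(-3) = -3/7)
S = 314/95 (S = 1256/(-2110 - 1*(-2490)) = 1256/(-2110 + 2490) = 1256/380 = 1256*(1/380) = 314/95 ≈ 3.3053)
O(-3*0) + S = -3/7 + 314/95 = 1913/665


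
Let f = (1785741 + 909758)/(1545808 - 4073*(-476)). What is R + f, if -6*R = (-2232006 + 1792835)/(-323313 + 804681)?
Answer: 2328869429717/2516030628912 ≈ 0.92561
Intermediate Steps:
R = 439171/2888208 (R = -(-2232006 + 1792835)/(6*(-323313 + 804681)) = -(-439171)/(6*481368) = -1/6*(-439171/481368) = 439171/2888208 ≈ 0.15206)
f = 2695499/3484556 (f = 2695499/(1545808 + 1938748) = 2695499/3484556 ≈ 0.77356)
R + f = 439171/2888208 + 2695499/3484556 = 2328869429717/2516030628912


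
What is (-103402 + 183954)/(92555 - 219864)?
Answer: -80552/127309 ≈ -0.63273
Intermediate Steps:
(-103402 + 183954)/(92555 - 219864) = 80552/(-127309) = 80552*(-1/127309) = -80552/127309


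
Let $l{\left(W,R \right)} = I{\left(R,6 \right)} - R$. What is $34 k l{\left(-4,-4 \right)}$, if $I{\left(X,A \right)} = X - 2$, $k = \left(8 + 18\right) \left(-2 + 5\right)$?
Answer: $-5304$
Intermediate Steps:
$k = 78$ ($k = 26 \cdot 3 = 78$)
$I{\left(X,A \right)} = -2 + X$
$l{\left(W,R \right)} = -2$ ($l{\left(W,R \right)} = \left(-2 + R\right) - R = -2$)
$34 k l{\left(-4,-4 \right)} = 34 \cdot 78 \left(-2\right) = 2652 \left(-2\right) = -5304$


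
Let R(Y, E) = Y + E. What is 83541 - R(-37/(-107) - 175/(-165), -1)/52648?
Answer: 15530279250173/185900088 ≈ 83541.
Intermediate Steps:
R(Y, E) = E + Y
83541 - R(-37/(-107) - 175/(-165), -1)/52648 = 83541 - (-1 + (-37/(-107) - 175/(-165)))/52648 = 83541 - (-1 + (-37*(-1/107) - 175*(-1/165)))/52648 = 83541 - (-1 + (37/107 + 35/33))/52648 = 83541 - (-1 + 4966/3531)/52648 = 83541 - 1435/(3531*52648) = 83541 - 1*1435/185900088 = 83541 - 1435/185900088 = 15530279250173/185900088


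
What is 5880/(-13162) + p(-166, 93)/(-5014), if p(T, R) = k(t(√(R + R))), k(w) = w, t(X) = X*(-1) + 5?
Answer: -14774065/32997134 + √186/5014 ≈ -0.44502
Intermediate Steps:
t(X) = 5 - X (t(X) = -X + 5 = 5 - X)
p(T, R) = 5 - √2*√R (p(T, R) = 5 - √(R + R) = 5 - √(2*R) = 5 - √2*√R)
5880/(-13162) + p(-166, 93)/(-5014) = 5880/(-13162) + (5 - √2*√93)/(-5014) = 5880*(-1/13162) + (5 - √186)*(-1/5014) = -2940/6581 + (-5/5014 + √186/5014) = -14774065/32997134 + √186/5014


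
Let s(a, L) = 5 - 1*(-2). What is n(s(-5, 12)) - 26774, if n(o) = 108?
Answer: -26666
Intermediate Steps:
s(a, L) = 7 (s(a, L) = 5 + 2 = 7)
n(s(-5, 12)) - 26774 = 108 - 26774 = -26666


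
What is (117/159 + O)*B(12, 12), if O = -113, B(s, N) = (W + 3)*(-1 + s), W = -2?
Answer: -65450/53 ≈ -1234.9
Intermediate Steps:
B(s, N) = -1 + s (B(s, N) = (-2 + 3)*(-1 + s) = 1*(-1 + s) = -1 + s)
(117/159 + O)*B(12, 12) = (117/159 - 113)*(-1 + 12) = (117*(1/159) - 113)*11 = (39/53 - 113)*11 = -5950/53*11 = -65450/53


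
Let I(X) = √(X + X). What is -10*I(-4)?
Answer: -20*I*√2 ≈ -28.284*I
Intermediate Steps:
I(X) = √2*√X (I(X) = √(2*X) = √2*√X)
-10*I(-4) = -10*√2*√(-4) = -10*√2*2*I = -20*I*√2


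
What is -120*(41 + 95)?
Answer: -16320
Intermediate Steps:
-120*(41 + 95) = -120*136 = -16320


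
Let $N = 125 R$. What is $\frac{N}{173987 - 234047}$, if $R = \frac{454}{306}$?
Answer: $- \frac{5675}{1837836} \approx -0.0030879$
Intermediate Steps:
$R = \frac{227}{153}$ ($R = 454 \cdot \frac{1}{306} = \frac{227}{153} \approx 1.4837$)
$N = \frac{28375}{153}$ ($N = 125 \cdot \frac{227}{153} = \frac{28375}{153} \approx 185.46$)
$\frac{N}{173987 - 234047} = \frac{28375}{153 \left(173987 - 234047\right)} = \frac{28375}{153 \left(-60060\right)} = \frac{28375}{153} \left(- \frac{1}{60060}\right) = - \frac{5675}{1837836}$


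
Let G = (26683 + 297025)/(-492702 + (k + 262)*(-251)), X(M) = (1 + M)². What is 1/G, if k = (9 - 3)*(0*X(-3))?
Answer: -139616/80927 ≈ -1.7252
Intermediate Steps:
k = 0 (k = (9 - 3)*(0*(1 - 3)²) = 6*(0*(-2)²) = 6*(0*4) = 6*0 = 0)
G = -80927/139616 (G = (26683 + 297025)/(-492702 + (0 + 262)*(-251)) = 323708/(-492702 + 262*(-251)) = 323708/(-492702 - 65762) = 323708/(-558464) = 323708*(-1/558464) = -80927/139616 ≈ -0.57964)
1/G = 1/(-80927/139616) = -139616/80927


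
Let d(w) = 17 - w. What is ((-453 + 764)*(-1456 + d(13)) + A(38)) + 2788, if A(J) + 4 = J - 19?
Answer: -448769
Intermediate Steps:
A(J) = -23 + J (A(J) = -4 + (J - 19) = -4 + (-19 + J) = -23 + J)
((-453 + 764)*(-1456 + d(13)) + A(38)) + 2788 = ((-453 + 764)*(-1456 + (17 - 1*13)) + (-23 + 38)) + 2788 = (311*(-1456 + (17 - 13)) + 15) + 2788 = (311*(-1456 + 4) + 15) + 2788 = (311*(-1452) + 15) + 2788 = (-451572 + 15) + 2788 = -451557 + 2788 = -448769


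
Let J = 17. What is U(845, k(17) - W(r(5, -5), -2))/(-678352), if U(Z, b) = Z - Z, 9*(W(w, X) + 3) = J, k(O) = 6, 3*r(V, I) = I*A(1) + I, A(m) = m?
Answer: 0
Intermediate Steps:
r(V, I) = 2*I/3 (r(V, I) = (I*1 + I)/3 = (I + I)/3 = (2*I)/3 = 2*I/3)
W(w, X) = -10/9 (W(w, X) = -3 + (1/9)*17 = -3 + 17/9 = -10/9)
U(Z, b) = 0
U(845, k(17) - W(r(5, -5), -2))/(-678352) = 0/(-678352) = 0*(-1/678352) = 0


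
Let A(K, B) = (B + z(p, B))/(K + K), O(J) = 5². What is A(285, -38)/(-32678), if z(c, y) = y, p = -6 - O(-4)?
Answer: 1/245085 ≈ 4.0802e-6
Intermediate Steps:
O(J) = 25
p = -31 (p = -6 - 1*25 = -6 - 25 = -31)
A(K, B) = B/K (A(K, B) = (B + B)/(K + K) = (2*B)/((2*K)) = (2*B)*(1/(2*K)) = B/K)
A(285, -38)/(-32678) = -38/285/(-32678) = -38*1/285*(-1/32678) = -2/15*(-1/32678) = 1/245085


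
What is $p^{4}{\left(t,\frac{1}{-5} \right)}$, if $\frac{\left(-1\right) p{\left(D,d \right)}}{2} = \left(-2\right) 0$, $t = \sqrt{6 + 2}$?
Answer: $0$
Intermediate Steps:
$t = 2 \sqrt{2}$ ($t = \sqrt{8} = 2 \sqrt{2} \approx 2.8284$)
$p{\left(D,d \right)} = 0$ ($p{\left(D,d \right)} = - 2 \left(\left(-2\right) 0\right) = \left(-2\right) 0 = 0$)
$p^{4}{\left(t,\frac{1}{-5} \right)} = 0^{4} = 0$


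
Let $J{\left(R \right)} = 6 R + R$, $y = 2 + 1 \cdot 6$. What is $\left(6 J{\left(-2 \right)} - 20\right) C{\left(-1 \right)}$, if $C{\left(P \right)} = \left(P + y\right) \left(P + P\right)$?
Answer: $1456$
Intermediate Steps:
$y = 8$ ($y = 2 + 6 = 8$)
$C{\left(P \right)} = 2 P \left(8 + P\right)$ ($C{\left(P \right)} = \left(P + 8\right) \left(P + P\right) = \left(8 + P\right) 2 P = 2 P \left(8 + P\right)$)
$J{\left(R \right)} = 7 R$
$\left(6 J{\left(-2 \right)} - 20\right) C{\left(-1 \right)} = \left(6 \cdot 7 \left(-2\right) - 20\right) 2 \left(-1\right) \left(8 - 1\right) = \left(6 \left(-14\right) - 20\right) 2 \left(-1\right) 7 = \left(-84 - 20\right) \left(-14\right) = \left(-104\right) \left(-14\right) = 1456$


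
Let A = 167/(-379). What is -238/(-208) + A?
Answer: 27733/39416 ≈ 0.70360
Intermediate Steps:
A = -167/379 (A = 167*(-1/379) = -167/379 ≈ -0.44063)
-238/(-208) + A = -238/(-208) - 167/379 = -238*(-1/208) - 167/379 = 119/104 - 167/379 = 27733/39416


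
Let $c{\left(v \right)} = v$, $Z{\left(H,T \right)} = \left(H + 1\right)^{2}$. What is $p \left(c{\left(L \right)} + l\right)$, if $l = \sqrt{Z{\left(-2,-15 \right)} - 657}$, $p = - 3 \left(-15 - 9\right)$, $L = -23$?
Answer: $-1656 + 288 i \sqrt{41} \approx -1656.0 + 1844.1 i$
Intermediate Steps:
$Z{\left(H,T \right)} = \left(1 + H\right)^{2}$
$p = 72$ ($p = \left(-3\right) \left(-24\right) = 72$)
$l = 4 i \sqrt{41}$ ($l = \sqrt{\left(1 - 2\right)^{2} - 657} = \sqrt{\left(-1\right)^{2} - 657} = \sqrt{1 - 657} = \sqrt{-656} = 4 i \sqrt{41} \approx 25.612 i$)
$p \left(c{\left(L \right)} + l\right) = 72 \left(-23 + 4 i \sqrt{41}\right) = -1656 + 288 i \sqrt{41}$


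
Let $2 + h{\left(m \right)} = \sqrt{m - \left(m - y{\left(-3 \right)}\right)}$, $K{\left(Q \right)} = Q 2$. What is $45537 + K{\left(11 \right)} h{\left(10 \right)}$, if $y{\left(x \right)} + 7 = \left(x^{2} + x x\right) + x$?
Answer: $45493 + 44 \sqrt{2} \approx 45555.0$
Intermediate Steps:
$K{\left(Q \right)} = 2 Q$
$y{\left(x \right)} = -7 + x + 2 x^{2}$ ($y{\left(x \right)} = -7 + \left(\left(x^{2} + x x\right) + x\right) = -7 + \left(\left(x^{2} + x^{2}\right) + x\right) = -7 + \left(2 x^{2} + x\right) = -7 + \left(x + 2 x^{2}\right) = -7 + x + 2 x^{2}$)
$h{\left(m \right)} = -2 + 2 \sqrt{2}$ ($h{\left(m \right)} = -2 + \sqrt{m - \left(-8 + m\right)} = -2 + \sqrt{8} = -2 + 2 \sqrt{2}$)
$45537 + K{\left(11 \right)} h{\left(10 \right)} = 45537 + 2 \cdot 11 \left(-2 + 2 \sqrt{2}\right) = 45537 + 22 \left(-2 + 2 \sqrt{2}\right) = 45537 - \left(44 - 44 \sqrt{2}\right) = 45493 + 44 \sqrt{2}$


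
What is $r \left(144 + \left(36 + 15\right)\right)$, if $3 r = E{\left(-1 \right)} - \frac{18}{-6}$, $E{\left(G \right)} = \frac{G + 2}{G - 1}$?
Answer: $\frac{325}{2} \approx 162.5$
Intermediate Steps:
$E{\left(G \right)} = \frac{2 + G}{-1 + G}$
$r = \frac{5}{6}$ ($r = \frac{\frac{2 - 1}{-1 - 1} - \frac{18}{-6}}{3} = \frac{\frac{1}{-2} \cdot 1 - -3}{3} = \frac{\left(- \frac{1}{2}\right) 1 + 3}{3} = \frac{- \frac{1}{2} + 3}{3} = \frac{1}{3} \cdot \frac{5}{2} = \frac{5}{6} \approx 0.83333$)
$r \left(144 + \left(36 + 15\right)\right) = \frac{5 \left(144 + \left(36 + 15\right)\right)}{6} = \frac{5 \left(144 + 51\right)}{6} = \frac{5}{6} \cdot 195 = \frac{325}{2}$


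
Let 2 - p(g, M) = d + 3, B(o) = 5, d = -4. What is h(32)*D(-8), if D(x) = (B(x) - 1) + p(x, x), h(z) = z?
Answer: 224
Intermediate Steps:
p(g, M) = 3 (p(g, M) = 2 - (-4 + 3) = 2 - 1*(-1) = 2 + 1 = 3)
D(x) = 7 (D(x) = (5 - 1) + 3 = 4 + 3 = 7)
h(32)*D(-8) = 32*7 = 224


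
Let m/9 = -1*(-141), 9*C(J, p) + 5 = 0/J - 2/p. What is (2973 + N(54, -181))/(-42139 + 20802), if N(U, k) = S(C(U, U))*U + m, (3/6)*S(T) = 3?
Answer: -4566/21337 ≈ -0.21399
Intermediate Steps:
C(J, p) = -5/9 - 2/(9*p) (C(J, p) = -5/9 + (0/J - 2/p)/9 = -5/9 + (0 - 2/p)/9 = -5/9 + (-2/p)/9 = -5/9 - 2/(9*p))
S(T) = 6 (S(T) = 2*3 = 6)
m = 1269 (m = 9*(-1*(-141)) = 9*141 = 1269)
N(U, k) = 1269 + 6*U (N(U, k) = 6*U + 1269 = 1269 + 6*U)
(2973 + N(54, -181))/(-42139 + 20802) = (2973 + (1269 + 6*54))/(-42139 + 20802) = (2973 + (1269 + 324))/(-21337) = (2973 + 1593)*(-1/21337) = 4566*(-1/21337) = -4566/21337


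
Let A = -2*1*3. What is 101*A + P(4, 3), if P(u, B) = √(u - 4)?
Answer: -606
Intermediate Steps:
P(u, B) = √(-4 + u)
A = -6 (A = -2*3 = -6)
101*A + P(4, 3) = 101*(-6) + √(-4 + 4) = -606 + √0 = -606 + 0 = -606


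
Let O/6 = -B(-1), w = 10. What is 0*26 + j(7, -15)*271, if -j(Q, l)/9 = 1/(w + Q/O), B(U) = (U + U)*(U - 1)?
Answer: -58536/233 ≈ -251.23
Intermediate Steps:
B(U) = 2*U*(-1 + U) (B(U) = (2*U)*(-1 + U) = 2*U*(-1 + U))
O = -24 (O = 6*(-2*(-1)*(-1 - 1)) = 6*(-2*(-1)*(-2)) = 6*(-1*4) = 6*(-4) = -24)
j(Q, l) = -9/(10 - Q/24) (j(Q, l) = -9/(10 + Q/(-24)) = -9/(10 + Q*(-1/24)) = -9/(10 - Q/24))
0*26 + j(7, -15)*271 = 0*26 + (216/(-240 + 7))*271 = 0 + (216/(-233))*271 = 0 + (216*(-1/233))*271 = 0 - 216/233*271 = 0 - 58536/233 = -58536/233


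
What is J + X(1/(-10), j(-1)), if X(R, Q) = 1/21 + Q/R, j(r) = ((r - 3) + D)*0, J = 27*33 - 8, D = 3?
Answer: 18544/21 ≈ 883.05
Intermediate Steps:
J = 883 (J = 891 - 8 = 883)
j(r) = 0 (j(r) = ((r - 3) + 3)*0 = ((-3 + r) + 3)*0 = r*0 = 0)
X(R, Q) = 1/21 + Q/R (X(R, Q) = 1*(1/21) + Q/R = 1/21 + Q/R)
J + X(1/(-10), j(-1)) = 883 + (0 + (1/21)/(-10))/(1/(-10)) = 883 + (0 + (1/21)*(-⅒))/(-⅒) = 883 - 10*(0 - 1/210) = 883 - 10*(-1/210) = 883 + 1/21 = 18544/21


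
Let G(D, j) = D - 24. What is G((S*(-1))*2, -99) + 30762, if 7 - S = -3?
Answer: 30718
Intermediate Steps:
S = 10 (S = 7 - 1*(-3) = 7 + 3 = 10)
G(D, j) = -24 + D
G((S*(-1))*2, -99) + 30762 = (-24 + (10*(-1))*2) + 30762 = (-24 - 10*2) + 30762 = (-24 - 20) + 30762 = -44 + 30762 = 30718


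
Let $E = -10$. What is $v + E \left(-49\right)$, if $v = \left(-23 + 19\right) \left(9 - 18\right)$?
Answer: $526$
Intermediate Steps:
$v = 36$ ($v = \left(-4\right) \left(-9\right) = 36$)
$v + E \left(-49\right) = 36 - -490 = 36 + 490 = 526$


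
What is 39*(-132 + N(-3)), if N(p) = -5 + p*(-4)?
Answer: -4875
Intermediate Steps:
N(p) = -5 - 4*p
39*(-132 + N(-3)) = 39*(-132 + (-5 - 4*(-3))) = 39*(-132 + (-5 + 12)) = 39*(-132 + 7) = 39*(-125) = -4875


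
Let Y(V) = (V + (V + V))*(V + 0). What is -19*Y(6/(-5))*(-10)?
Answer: 4104/5 ≈ 820.80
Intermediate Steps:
Y(V) = 3*V² (Y(V) = (V + 2*V)*V = (3*V)*V = 3*V²)
-19*Y(6/(-5))*(-10) = -57*(6/(-5))²*(-10) = -57*(6*(-⅕))²*(-10) = -57*(-6/5)²*(-10) = -57*36/25*(-10) = -19*108/25*(-10) = -2052/25*(-10) = 4104/5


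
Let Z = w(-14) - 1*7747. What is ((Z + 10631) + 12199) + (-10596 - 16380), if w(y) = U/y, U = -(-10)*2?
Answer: -83261/7 ≈ -11894.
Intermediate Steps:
U = 20 (U = -5*(-2)*2 = 10*2 = 20)
w(y) = 20/y
Z = -54239/7 (Z = 20/(-14) - 1*7747 = 20*(-1/14) - 7747 = -10/7 - 7747 = -54239/7 ≈ -7748.4)
((Z + 10631) + 12199) + (-10596 - 16380) = ((-54239/7 + 10631) + 12199) + (-10596 - 16380) = (20178/7 + 12199) - 26976 = 105571/7 - 26976 = -83261/7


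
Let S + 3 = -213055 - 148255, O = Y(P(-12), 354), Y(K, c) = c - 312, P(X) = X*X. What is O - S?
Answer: 361355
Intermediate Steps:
P(X) = X**2
Y(K, c) = -312 + c
O = 42 (O = -312 + 354 = 42)
S = -361313 (S = -3 + (-213055 - 148255) = -3 - 361310 = -361313)
O - S = 42 - 1*(-361313) = 42 + 361313 = 361355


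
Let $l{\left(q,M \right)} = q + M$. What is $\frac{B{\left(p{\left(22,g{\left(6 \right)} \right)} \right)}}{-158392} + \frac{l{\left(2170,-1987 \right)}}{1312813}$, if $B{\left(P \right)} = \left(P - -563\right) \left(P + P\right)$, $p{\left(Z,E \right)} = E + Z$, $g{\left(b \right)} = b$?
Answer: $- \frac{5427484164}{25992384587} \approx -0.20881$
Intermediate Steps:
$B{\left(P \right)} = 2 P \left(563 + P\right)$ ($B{\left(P \right)} = \left(P + 563\right) 2 P = \left(563 + P\right) 2 P = 2 P \left(563 + P\right)$)
$l{\left(q,M \right)} = M + q$
$\frac{B{\left(p{\left(22,g{\left(6 \right)} \right)} \right)}}{-158392} + \frac{l{\left(2170,-1987 \right)}}{1312813} = \frac{2 \left(6 + 22\right) \left(563 + \left(6 + 22\right)\right)}{-158392} + \frac{-1987 + 2170}{1312813} = 2 \cdot 28 \left(563 + 28\right) \left(- \frac{1}{158392}\right) + 183 \cdot \frac{1}{1312813} = 2 \cdot 28 \cdot 591 \left(- \frac{1}{158392}\right) + \frac{183}{1312813} = 33096 \left(- \frac{1}{158392}\right) + \frac{183}{1312813} = - \frac{4137}{19799} + \frac{183}{1312813} = - \frac{5427484164}{25992384587}$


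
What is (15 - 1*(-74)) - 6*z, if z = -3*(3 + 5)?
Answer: 233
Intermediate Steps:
z = -24 (z = -3*8 = -24)
(15 - 1*(-74)) - 6*z = (15 - 1*(-74)) - 6*(-24) = (15 + 74) + 144 = 89 + 144 = 233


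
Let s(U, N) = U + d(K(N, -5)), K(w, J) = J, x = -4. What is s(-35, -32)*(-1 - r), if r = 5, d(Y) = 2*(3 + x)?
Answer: 222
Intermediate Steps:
d(Y) = -2 (d(Y) = 2*(3 - 4) = 2*(-1) = -2)
s(U, N) = -2 + U (s(U, N) = U - 2 = -2 + U)
s(-35, -32)*(-1 - r) = (-2 - 35)*(-1 - 1*5) = -37*(-1 - 5) = -37*(-6) = 222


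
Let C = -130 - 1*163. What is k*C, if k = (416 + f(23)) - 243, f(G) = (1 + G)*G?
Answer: -212425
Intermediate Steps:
C = -293 (C = -130 - 163 = -293)
f(G) = G*(1 + G)
k = 725 (k = (416 + 23*(1 + 23)) - 243 = (416 + 23*24) - 243 = (416 + 552) - 243 = 968 - 243 = 725)
k*C = 725*(-293) = -212425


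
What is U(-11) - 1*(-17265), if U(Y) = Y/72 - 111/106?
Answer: 65878661/3816 ≈ 17264.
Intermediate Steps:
U(Y) = -111/106 + Y/72 (U(Y) = Y*(1/72) - 111*1/106 = Y/72 - 111/106 = -111/106 + Y/72)
U(-11) - 1*(-17265) = (-111/106 + (1/72)*(-11)) - 1*(-17265) = (-111/106 - 11/72) + 17265 = -4579/3816 + 17265 = 65878661/3816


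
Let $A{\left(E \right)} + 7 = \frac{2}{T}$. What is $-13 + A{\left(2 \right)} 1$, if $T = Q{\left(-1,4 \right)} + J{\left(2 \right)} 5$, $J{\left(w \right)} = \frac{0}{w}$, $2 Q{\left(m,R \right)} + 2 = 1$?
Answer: $-24$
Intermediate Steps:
$Q{\left(m,R \right)} = - \frac{1}{2}$ ($Q{\left(m,R \right)} = -1 + \frac{1}{2} \cdot 1 = -1 + \frac{1}{2} = - \frac{1}{2}$)
$J{\left(w \right)} = 0$
$T = - \frac{1}{2}$ ($T = - \frac{1}{2} + 0 \cdot 5 = - \frac{1}{2} + 0 = - \frac{1}{2} \approx -0.5$)
$A{\left(E \right)} = -11$ ($A{\left(E \right)} = -7 + \frac{2}{- \frac{1}{2}} = -7 + 2 \left(-2\right) = -7 - 4 = -11$)
$-13 + A{\left(2 \right)} 1 = -13 - 11 = -24$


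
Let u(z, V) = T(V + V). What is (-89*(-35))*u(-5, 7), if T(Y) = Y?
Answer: 43610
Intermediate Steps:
u(z, V) = 2*V (u(z, V) = V + V = 2*V)
(-89*(-35))*u(-5, 7) = (-89*(-35))*(2*7) = 3115*14 = 43610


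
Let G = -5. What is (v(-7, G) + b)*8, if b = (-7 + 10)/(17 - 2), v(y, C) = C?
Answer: -192/5 ≈ -38.400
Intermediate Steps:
b = 1/5 (b = 3/15 = 3*(1/15) = 1/5 ≈ 0.20000)
(v(-7, G) + b)*8 = (-5 + 1/5)*8 = -24/5*8 = -192/5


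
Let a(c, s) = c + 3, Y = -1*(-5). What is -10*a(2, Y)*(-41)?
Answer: 2050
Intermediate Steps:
Y = 5
a(c, s) = 3 + c
-10*a(2, Y)*(-41) = -10*(3 + 2)*(-41) = -10*5*(-41) = -50*(-41) = 2050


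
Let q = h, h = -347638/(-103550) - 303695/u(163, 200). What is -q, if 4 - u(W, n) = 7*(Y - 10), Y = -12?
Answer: 15696345223/8180450 ≈ 1918.8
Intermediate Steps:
u(W, n) = 158 (u(W, n) = 4 - 7*(-12 - 10) = 4 - 7*(-22) = 4 - 1*(-154) = 4 + 154 = 158)
h = -15696345223/8180450 (h = -347638/(-103550) - 303695/158 = -347638*(-1/103550) - 303695*1/158 = 173819/51775 - 303695/158 = -15696345223/8180450 ≈ -1918.8)
q = -15696345223/8180450 ≈ -1918.8
-q = -1*(-15696345223/8180450) = 15696345223/8180450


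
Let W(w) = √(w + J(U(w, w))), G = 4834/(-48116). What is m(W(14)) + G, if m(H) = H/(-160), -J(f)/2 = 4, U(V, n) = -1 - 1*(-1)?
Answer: -2417/24058 - √6/160 ≈ -0.11577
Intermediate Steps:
U(V, n) = 0 (U(V, n) = -1 + 1 = 0)
J(f) = -8 (J(f) = -2*4 = -8)
G = -2417/24058 (G = 4834*(-1/48116) = -2417/24058 ≈ -0.10047)
W(w) = √(-8 + w) (W(w) = √(w - 8) = √(-8 + w))
m(H) = -H/160 (m(H) = H*(-1/160) = -H/160)
m(W(14)) + G = -√(-8 + 14)/160 - 2417/24058 = -√6/160 - 2417/24058 = -2417/24058 - √6/160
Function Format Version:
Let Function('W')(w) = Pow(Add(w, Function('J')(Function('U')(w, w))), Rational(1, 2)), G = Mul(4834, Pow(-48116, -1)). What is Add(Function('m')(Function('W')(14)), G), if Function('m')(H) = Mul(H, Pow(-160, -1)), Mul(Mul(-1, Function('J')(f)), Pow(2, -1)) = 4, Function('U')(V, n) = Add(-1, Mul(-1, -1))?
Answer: Add(Rational(-2417, 24058), Mul(Rational(-1, 160), Pow(6, Rational(1, 2)))) ≈ -0.11577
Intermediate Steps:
Function('U')(V, n) = 0 (Function('U')(V, n) = Add(-1, 1) = 0)
Function('J')(f) = -8 (Function('J')(f) = Mul(-2, 4) = -8)
G = Rational(-2417, 24058) (G = Mul(4834, Rational(-1, 48116)) = Rational(-2417, 24058) ≈ -0.10047)
Function('W')(w) = Pow(Add(-8, w), Rational(1, 2)) (Function('W')(w) = Pow(Add(w, -8), Rational(1, 2)) = Pow(Add(-8, w), Rational(1, 2)))
Function('m')(H) = Mul(Rational(-1, 160), H) (Function('m')(H) = Mul(H, Rational(-1, 160)) = Mul(Rational(-1, 160), H))
Add(Function('m')(Function('W')(14)), G) = Add(Mul(Rational(-1, 160), Pow(Add(-8, 14), Rational(1, 2))), Rational(-2417, 24058)) = Add(Mul(Rational(-1, 160), Pow(6, Rational(1, 2))), Rational(-2417, 24058)) = Add(Rational(-2417, 24058), Mul(Rational(-1, 160), Pow(6, Rational(1, 2))))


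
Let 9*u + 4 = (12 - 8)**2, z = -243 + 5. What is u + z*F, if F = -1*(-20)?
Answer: -14276/3 ≈ -4758.7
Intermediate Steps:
z = -238
u = 4/3 (u = -4/9 + (12 - 8)**2/9 = -4/9 + (1/9)*4**2 = -4/9 + (1/9)*16 = -4/9 + 16/9 = 4/3 ≈ 1.3333)
F = 20
u + z*F = 4/3 - 238*20 = 4/3 - 4760 = -14276/3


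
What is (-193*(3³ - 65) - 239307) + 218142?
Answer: -13831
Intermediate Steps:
(-193*(3³ - 65) - 239307) + 218142 = (-193*(27 - 65) - 239307) + 218142 = (-193*(-38) - 239307) + 218142 = (7334 - 239307) + 218142 = -231973 + 218142 = -13831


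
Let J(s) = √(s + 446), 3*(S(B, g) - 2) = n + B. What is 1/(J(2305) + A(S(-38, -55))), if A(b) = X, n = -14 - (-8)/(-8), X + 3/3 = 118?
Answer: 39/3646 - √2751/10938 ≈ 0.0059014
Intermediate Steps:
X = 117 (X = -1 + 118 = 117)
n = -15 (n = -14 - (-8)*(-1)/8 = -14 - 1*1 = -14 - 1 = -15)
S(B, g) = -3 + B/3 (S(B, g) = 2 + (-15 + B)/3 = 2 + (-5 + B/3) = -3 + B/3)
A(b) = 117
J(s) = √(446 + s)
1/(J(2305) + A(S(-38, -55))) = 1/(√(446 + 2305) + 117) = 1/(√2751 + 117) = 1/(117 + √2751)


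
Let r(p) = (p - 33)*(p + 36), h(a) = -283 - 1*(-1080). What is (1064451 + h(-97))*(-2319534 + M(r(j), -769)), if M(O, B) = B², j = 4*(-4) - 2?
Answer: -1840932831904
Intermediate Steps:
j = -18 (j = -16 - 2 = -18)
h(a) = 797 (h(a) = -283 + 1080 = 797)
r(p) = (-33 + p)*(36 + p)
(1064451 + h(-97))*(-2319534 + M(r(j), -769)) = (1064451 + 797)*(-2319534 + (-769)²) = 1065248*(-2319534 + 591361) = 1065248*(-1728173) = -1840932831904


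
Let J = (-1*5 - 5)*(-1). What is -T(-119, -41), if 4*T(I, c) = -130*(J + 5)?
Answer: 975/2 ≈ 487.50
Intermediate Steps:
J = 10 (J = (-5 - 5)*(-1) = -10*(-1) = 10)
T(I, c) = -975/2 (T(I, c) = (-130*(10 + 5))/4 = (-130*15)/4 = (-26*75)/4 = (¼)*(-1950) = -975/2)
-T(-119, -41) = -1*(-975/2) = 975/2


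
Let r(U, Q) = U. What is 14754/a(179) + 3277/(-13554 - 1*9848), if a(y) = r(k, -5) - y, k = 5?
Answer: -57640551/678658 ≈ -84.933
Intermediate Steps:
a(y) = 5 - y
14754/a(179) + 3277/(-13554 - 1*9848) = 14754/(5 - 1*179) + 3277/(-13554 - 1*9848) = 14754/(5 - 179) + 3277/(-13554 - 9848) = 14754/(-174) + 3277/(-23402) = 14754*(-1/174) + 3277*(-1/23402) = -2459/29 - 3277/23402 = -57640551/678658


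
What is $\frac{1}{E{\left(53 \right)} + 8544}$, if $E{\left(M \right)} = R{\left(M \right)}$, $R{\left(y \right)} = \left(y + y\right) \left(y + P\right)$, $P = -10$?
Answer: $\frac{1}{13102} \approx 7.6324 \cdot 10^{-5}$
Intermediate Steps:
$R{\left(y \right)} = 2 y \left(-10 + y\right)$ ($R{\left(y \right)} = \left(y + y\right) \left(y - 10\right) = 2 y \left(-10 + y\right)$)
$E{\left(M \right)} = 2 M \left(-10 + M\right)$
$\frac{1}{E{\left(53 \right)} + 8544} = \frac{1}{2 \cdot 53 \left(-10 + 53\right) + 8544} = \frac{1}{2 \cdot 53 \cdot 43 + 8544} = \frac{1}{4558 + 8544} = \frac{1}{13102}$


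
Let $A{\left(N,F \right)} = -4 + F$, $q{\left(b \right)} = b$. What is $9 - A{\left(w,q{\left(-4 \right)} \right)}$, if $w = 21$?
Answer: $17$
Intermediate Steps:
$9 - A{\left(w,q{\left(-4 \right)} \right)} = 9 - \left(-4 - 4\right) = 9 - -8 = 9 + 8 = 17$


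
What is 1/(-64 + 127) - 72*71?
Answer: -322055/63 ≈ -5112.0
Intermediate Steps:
1/(-64 + 127) - 72*71 = 1/63 - 5112 = -322055/63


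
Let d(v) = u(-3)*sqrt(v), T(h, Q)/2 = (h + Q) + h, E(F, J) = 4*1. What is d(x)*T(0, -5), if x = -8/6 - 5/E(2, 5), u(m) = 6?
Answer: -10*I*sqrt(93) ≈ -96.437*I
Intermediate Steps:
E(F, J) = 4
T(h, Q) = 2*Q + 4*h (T(h, Q) = 2*((h + Q) + h) = 2*((Q + h) + h) = 2*(Q + 2*h) = 2*Q + 4*h)
x = -31/12 (x = -8/6 - 5/4 = -8*1/6 - 5*1/4 = -4/3 - 5/4 = -31/12 ≈ -2.5833)
d(v) = 6*sqrt(v)
d(x)*T(0, -5) = (6*sqrt(-31/12))*(2*(-5) + 4*0) = (6*(I*sqrt(93)/6))*(-10 + 0) = (I*sqrt(93))*(-10) = -10*I*sqrt(93)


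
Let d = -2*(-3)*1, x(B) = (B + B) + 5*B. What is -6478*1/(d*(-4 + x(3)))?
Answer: -3239/51 ≈ -63.510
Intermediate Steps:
x(B) = 7*B (x(B) = 2*B + 5*B = 7*B)
d = 6 (d = 6*1 = 6)
-6478*1/(d*(-4 + x(3))) = -6478*1/(6*(-4 + 7*3)) = -6478*1/(6*(-4 + 21)) = -6478/(17*6) = -6478/102 = -6478*1/102 = -3239/51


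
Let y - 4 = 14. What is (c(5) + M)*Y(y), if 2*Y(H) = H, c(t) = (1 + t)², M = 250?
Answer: 2574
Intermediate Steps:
y = 18 (y = 4 + 14 = 18)
Y(H) = H/2
(c(5) + M)*Y(y) = ((1 + 5)² + 250)*((½)*18) = (6² + 250)*9 = (36 + 250)*9 = 286*9 = 2574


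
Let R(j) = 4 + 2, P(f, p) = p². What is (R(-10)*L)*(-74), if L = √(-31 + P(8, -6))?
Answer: -444*√5 ≈ -992.81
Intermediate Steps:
L = √5 (L = √(-31 + (-6)²) = √(-31 + 36) = √5 ≈ 2.2361)
R(j) = 6
(R(-10)*L)*(-74) = (6*√5)*(-74) = -444*√5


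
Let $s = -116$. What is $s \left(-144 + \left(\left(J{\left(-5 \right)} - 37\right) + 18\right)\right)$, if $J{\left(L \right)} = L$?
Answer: $19488$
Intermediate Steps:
$s \left(-144 + \left(\left(J{\left(-5 \right)} - 37\right) + 18\right)\right) = - 116 \left(-144 + \left(\left(-5 - 37\right) + 18\right)\right) = - 116 \left(-144 + \left(-42 + 18\right)\right) = - 116 \left(-144 - 24\right) = \left(-116\right) \left(-168\right) = 19488$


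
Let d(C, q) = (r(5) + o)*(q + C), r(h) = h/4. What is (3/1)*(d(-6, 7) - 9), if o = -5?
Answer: -153/4 ≈ -38.250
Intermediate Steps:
r(h) = h/4 (r(h) = h*(¼) = h/4)
d(C, q) = -15*C/4 - 15*q/4 (d(C, q) = ((¼)*5 - 5)*(q + C) = (5/4 - 5)*(C + q) = -15*(C + q)/4 = -15*C/4 - 15*q/4)
(3/1)*(d(-6, 7) - 9) = (3/1)*((-15/4*(-6) - 15/4*7) - 9) = (3*1)*((45/2 - 105/4) - 9) = 3*(-15/4 - 9) = 3*(-51/4) = -153/4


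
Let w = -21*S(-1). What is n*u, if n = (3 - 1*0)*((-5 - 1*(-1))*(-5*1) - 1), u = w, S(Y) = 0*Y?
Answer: 0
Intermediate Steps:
S(Y) = 0
w = 0 (w = -21*0 = 0)
u = 0
n = 57 (n = (3 + 0)*((-5 + 1)*(-5) - 1) = 3*(-4*(-5) - 1) = 3*(20 - 1) = 3*19 = 57)
n*u = 57*0 = 0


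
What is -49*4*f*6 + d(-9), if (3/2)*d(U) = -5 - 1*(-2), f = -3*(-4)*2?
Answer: -28226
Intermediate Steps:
f = 24 (f = 12*2 = 24)
d(U) = -2 (d(U) = 2*(-5 - 1*(-2))/3 = 2*(-5 + 2)/3 = (2/3)*(-3) = -2)
-49*4*f*6 + d(-9) = -49*4*24*6 - 2 = -4704*6 - 2 = -49*576 - 2 = -28224 - 2 = -28226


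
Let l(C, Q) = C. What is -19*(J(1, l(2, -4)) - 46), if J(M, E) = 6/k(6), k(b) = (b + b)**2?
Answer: 20957/24 ≈ 873.21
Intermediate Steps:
k(b) = 4*b**2 (k(b) = (2*b)**2 = 4*b**2)
J(M, E) = 1/24 (J(M, E) = 6/((4*6**2)) = 6/((4*36)) = 6/144 = 6*(1/144) = 1/24)
-19*(J(1, l(2, -4)) - 46) = -19*(1/24 - 46) = -19*(-1103/24) = 20957/24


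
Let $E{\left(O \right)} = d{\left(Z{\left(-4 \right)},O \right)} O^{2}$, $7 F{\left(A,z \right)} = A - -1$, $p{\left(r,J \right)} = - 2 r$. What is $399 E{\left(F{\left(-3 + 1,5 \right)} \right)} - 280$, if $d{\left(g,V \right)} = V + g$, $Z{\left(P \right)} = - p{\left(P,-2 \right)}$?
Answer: $- \frac{16969}{49} \approx -346.31$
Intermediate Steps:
$Z{\left(P \right)} = 2 P$ ($Z{\left(P \right)} = - \left(-2\right) P = 2 P$)
$F{\left(A,z \right)} = \frac{1}{7} + \frac{A}{7}$ ($F{\left(A,z \right)} = \frac{A - -1}{7} = \frac{A + 1}{7} = \frac{1 + A}{7} = \frac{1}{7} + \frac{A}{7}$)
$E{\left(O \right)} = O^{2} \left(-8 + O\right)$ ($E{\left(O \right)} = \left(O + 2 \left(-4\right)\right) O^{2} = \left(O - 8\right) O^{2} = \left(-8 + O\right) O^{2} = O^{2} \left(-8 + O\right)$)
$399 E{\left(F{\left(-3 + 1,5 \right)} \right)} - 280 = 399 \left(\frac{1}{7} + \frac{-3 + 1}{7}\right)^{2} \left(-8 + \left(\frac{1}{7} + \frac{-3 + 1}{7}\right)\right) - 280 = 399 \left(\frac{1}{7} + \frac{1}{7} \left(-2\right)\right)^{2} \left(-8 + \left(\frac{1}{7} + \frac{1}{7} \left(-2\right)\right)\right) - 280 = 399 \left(\frac{1}{7} - \frac{2}{7}\right)^{2} \left(-8 + \left(\frac{1}{7} - \frac{2}{7}\right)\right) - 280 = 399 \left(- \frac{1}{7}\right)^{2} \left(-8 - \frac{1}{7}\right) - 280 = 399 \cdot \frac{1}{49} \left(- \frac{57}{7}\right) - 280 = 399 \left(- \frac{57}{343}\right) - 280 = - \frac{3249}{49} - 280 = - \frac{16969}{49}$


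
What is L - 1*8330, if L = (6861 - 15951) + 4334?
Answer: -13086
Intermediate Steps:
L = -4756 (L = -9090 + 4334 = -4756)
L - 1*8330 = -4756 - 1*8330 = -4756 - 8330 = -13086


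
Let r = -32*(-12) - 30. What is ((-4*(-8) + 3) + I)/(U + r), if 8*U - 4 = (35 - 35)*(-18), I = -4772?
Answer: -9474/709 ≈ -13.362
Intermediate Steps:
r = 354 (r = 384 - 30 = 354)
U = ½ (U = ½ + ((35 - 35)*(-18))/8 = ½ + (0*(-18))/8 = ½ + (⅛)*0 = ½ + 0 = ½ ≈ 0.50000)
((-4*(-8) + 3) + I)/(U + r) = ((-4*(-8) + 3) - 4772)/(½ + 354) = ((32 + 3) - 4772)/(709/2) = (35 - 4772)*(2/709) = -4737*2/709 = -9474/709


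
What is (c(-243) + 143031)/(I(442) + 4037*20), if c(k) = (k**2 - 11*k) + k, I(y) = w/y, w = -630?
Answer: 9039342/3568645 ≈ 2.5330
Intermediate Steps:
I(y) = -630/y
c(k) = k**2 - 10*k
(c(-243) + 143031)/(I(442) + 4037*20) = (-243*(-10 - 243) + 143031)/(-630/442 + 4037*20) = (-243*(-253) + 143031)/(-630*1/442 + 80740) = (61479 + 143031)/(-315/221 + 80740) = 204510/(17843225/221) = 204510*(221/17843225) = 9039342/3568645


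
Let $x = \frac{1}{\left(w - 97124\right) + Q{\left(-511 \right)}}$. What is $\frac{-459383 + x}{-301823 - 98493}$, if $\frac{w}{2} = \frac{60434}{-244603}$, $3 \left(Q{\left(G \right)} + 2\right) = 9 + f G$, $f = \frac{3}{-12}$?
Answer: $\frac{130903659313875349}{114072199625842276} \approx 1.1476$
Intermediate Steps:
$f = - \frac{1}{4}$ ($f = 3 \left(- \frac{1}{12}\right) = - \frac{1}{4} \approx -0.25$)
$Q{\left(G \right)} = 1 - \frac{G}{12}$ ($Q{\left(G \right)} = -2 + \frac{9 - \frac{G}{4}}{3} = -2 - \left(-3 + \frac{G}{12}\right) = 1 - \frac{G}{12}$)
$w = - \frac{120868}{244603}$ ($w = 2 \frac{60434}{-244603} = 2 \cdot 60434 \left(- \frac{1}{244603}\right) = 2 \left(- \frac{60434}{244603}\right) = - \frac{120868}{244603} \approx -0.49414$)
$x = - \frac{2935236}{284955384311}$ ($x = \frac{1}{\left(- \frac{120868}{244603} - 97124\right) + \left(1 - - \frac{511}{12}\right)} = \frac{1}{- \frac{23756942640}{244603} + \left(1 + \frac{511}{12}\right)} = \frac{1}{- \frac{23756942640}{244603} + \frac{523}{12}} = \frac{1}{- \frac{284955384311}{2935236}} = - \frac{2935236}{284955384311} \approx -1.0301 \cdot 10^{-5}$)
$\frac{-459383 + x}{-301823 - 98493} = \frac{-459383 - \frac{2935236}{284955384311}}{-301823 - 98493} = - \frac{130903659313875349}{284955384311 \left(-400316\right)} = \left(- \frac{130903659313875349}{284955384311}\right) \left(- \frac{1}{400316}\right) = \frac{130903659313875349}{114072199625842276}$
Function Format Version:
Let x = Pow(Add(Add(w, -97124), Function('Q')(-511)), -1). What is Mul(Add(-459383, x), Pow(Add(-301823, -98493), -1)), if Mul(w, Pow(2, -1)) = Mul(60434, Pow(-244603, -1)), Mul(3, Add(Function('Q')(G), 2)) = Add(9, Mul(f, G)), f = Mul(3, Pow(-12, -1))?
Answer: Rational(130903659313875349, 114072199625842276) ≈ 1.1476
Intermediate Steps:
f = Rational(-1, 4) (f = Mul(3, Rational(-1, 12)) = Rational(-1, 4) ≈ -0.25000)
Function('Q')(G) = Add(1, Mul(Rational(-1, 12), G)) (Function('Q')(G) = Add(-2, Mul(Rational(1, 3), Add(9, Mul(Rational(-1, 4), G)))) = Add(-2, Add(3, Mul(Rational(-1, 12), G))) = Add(1, Mul(Rational(-1, 12), G)))
w = Rational(-120868, 244603) (w = Mul(2, Mul(60434, Pow(-244603, -1))) = Mul(2, Mul(60434, Rational(-1, 244603))) = Mul(2, Rational(-60434, 244603)) = Rational(-120868, 244603) ≈ -0.49414)
x = Rational(-2935236, 284955384311) (x = Pow(Add(Add(Rational(-120868, 244603), -97124), Add(1, Mul(Rational(-1, 12), -511))), -1) = Pow(Add(Rational(-23756942640, 244603), Add(1, Rational(511, 12))), -1) = Pow(Add(Rational(-23756942640, 244603), Rational(523, 12)), -1) = Pow(Rational(-284955384311, 2935236), -1) = Rational(-2935236, 284955384311) ≈ -1.0301e-5)
Mul(Add(-459383, x), Pow(Add(-301823, -98493), -1)) = Mul(Add(-459383, Rational(-2935236, 284955384311)), Pow(Add(-301823, -98493), -1)) = Mul(Rational(-130903659313875349, 284955384311), Pow(-400316, -1)) = Mul(Rational(-130903659313875349, 284955384311), Rational(-1, 400316)) = Rational(130903659313875349, 114072199625842276)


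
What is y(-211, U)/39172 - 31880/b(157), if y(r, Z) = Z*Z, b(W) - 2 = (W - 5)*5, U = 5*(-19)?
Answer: -620963155/14924532 ≈ -41.607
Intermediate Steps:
U = -95
b(W) = -23 + 5*W (b(W) = 2 + (W - 5)*5 = 2 + (-5 + W)*5 = 2 + (-25 + 5*W) = -23 + 5*W)
y(r, Z) = Z²
y(-211, U)/39172 - 31880/b(157) = (-95)²/39172 - 31880/(-23 + 5*157) = 9025*(1/39172) - 31880/(-23 + 785) = 9025/39172 - 31880/762 = 9025/39172 - 31880*1/762 = 9025/39172 - 15940/381 = -620963155/14924532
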